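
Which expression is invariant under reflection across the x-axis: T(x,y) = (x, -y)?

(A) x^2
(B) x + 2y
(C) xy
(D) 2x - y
A

The map is reflection across the x-axis: T(x,y) = (x, -y).
Substitute the transformed coordinates into each option and compare with the original:
(A) x^2  ->  (x)^2 = x^2   [equals x^2: invariant]
(B) x + 2y  ->  (x) + 2(-y) = x - 2y   [differs from x + 2y: not invariant]
(C) xy  ->  (x)(-y) = -xy   [differs from xy: not invariant]
(D) 2x - y  ->  2(x) - (-y) = 2x + y   [differs from 2x - y: not invariant]

Only option (A), x^2, is unchanged by the transformation.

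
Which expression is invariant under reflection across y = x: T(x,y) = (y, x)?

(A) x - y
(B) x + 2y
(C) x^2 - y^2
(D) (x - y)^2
D

The map is reflection across y = x: T(x,y) = (y, x).
Substitute the transformed coordinates into each option and compare with the original:
(A) x - y  ->  (y) - (x) = -x + y   [differs from x - y: not invariant]
(B) x + 2y  ->  (y) + 2(x) = 2x + y   [differs from x + 2y: not invariant]
(C) x^2 - y^2  ->  (y)^2 - (x)^2 = -x^2 + y^2   [differs from x^2 - y^2: not invariant]
(D) (x - y)^2  ->  ((y) - (x))^2 = x^2 - 2xy + y^2   [equals (x - y)^2: invariant]

Only option (D), (x - y)^2, is unchanged by the transformation.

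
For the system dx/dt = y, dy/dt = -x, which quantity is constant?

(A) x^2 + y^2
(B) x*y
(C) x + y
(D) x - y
A

A first integral I satisfies dI/dt = 0 along every solution. Differentiate each option and use the equation of motion:
(A) d/dt[x^2 + y^2] = 2x*dx/dt + 2y*dy/dt = 2x*y + 2y*(-x) = 0
(B) d/dt[x*y] = (dx/dt)y + x(dy/dt) = y^2 - x^2, not identically 0
(C) d/dt[x + y] = y + (-x) = y - x, not identically 0
(D) d/dt[x - y] = y - (-x) = x + y, not identically 0

Only (A) has zero time-derivative. So x^2 + y^2 (the squared radius; trajectories are circles) is the conserved quantity.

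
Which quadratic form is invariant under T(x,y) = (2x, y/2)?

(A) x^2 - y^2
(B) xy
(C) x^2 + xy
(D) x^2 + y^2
B

T multiplies x by 2 and divides y by 2.
Substitute the transformed coordinates into each option and compare with the original:
(A) x^2 - y^2  ->  (2x)^2 - (y/2)^2 = 4x^2 - y^2/4   [differs from x^2 - y^2: not invariant]
(B) xy  ->  (2x)(y/2) = xy   [equals xy: invariant]
(C) x^2 + xy  ->  (2x)^2 + (2x)(y/2) = 4x^2 + xy   [differs from x^2 + xy: not invariant]
(D) x^2 + y^2  ->  (2x)^2 + (y/2)^2 = 4x^2 + y^2/4   [differs from x^2 + y^2: not invariant]

Only option (B), xy, is unchanged by the transformation.
The factors 2 and 1/2 cancel only in the pure product xy.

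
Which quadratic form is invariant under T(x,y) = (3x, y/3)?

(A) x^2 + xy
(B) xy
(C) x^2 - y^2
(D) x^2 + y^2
B

T multiplies x by 3 and divides y by 3.
Substitute the transformed coordinates into each option and compare with the original:
(A) x^2 + xy  ->  (3x)^2 + (3x)(y/3) = 9x^2 + xy   [differs from x^2 + xy: not invariant]
(B) xy  ->  (3x)(y/3) = xy   [equals xy: invariant]
(C) x^2 - y^2  ->  (3x)^2 - (y/3)^2 = 9x^2 - y^2/9   [differs from x^2 - y^2: not invariant]
(D) x^2 + y^2  ->  (3x)^2 + (y/3)^2 = 9x^2 + y^2/9   [differs from x^2 + y^2: not invariant]

Only option (B), xy, is unchanged by the transformation.
The factors 3 and 1/3 cancel only in the pure product xy.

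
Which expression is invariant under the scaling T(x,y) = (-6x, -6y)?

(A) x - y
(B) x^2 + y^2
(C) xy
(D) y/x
D

Under the uniform scaling T(x,y) = (-6x, -6y):
Substitute the transformed coordinates into each option and compare with the original:
(A) x - y  ->  (-6x) - (-6y) = -6x + 6y   [differs from x - y: not invariant]
(B) x^2 + y^2  ->  (-6x)^2 + (-6y)^2 = 36x^2 + 36y^2   [differs from x^2 + y^2: not invariant]
(C) xy  ->  (-6x)(-6y) = 36xy   [differs from xy: not invariant]
(D) y/x  ->  (-6y)/(-6x) = y/x   [equals y/x: invariant]

Only option (D), y/x, is unchanged by the transformation.
The common factor -6 cancels in a ratio of coordinates, while sums, products and sums of squares pick up factors of -6 or 36.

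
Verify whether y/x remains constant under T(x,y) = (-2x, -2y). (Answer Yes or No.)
Yes

Substitute T(x,y) = (-2x, -2y) into the expression and compare with the original.

Original: y/x
After applying T: (-2y)/(-2x) = y/x

This is identical to the original y/x, so the expression is invariant.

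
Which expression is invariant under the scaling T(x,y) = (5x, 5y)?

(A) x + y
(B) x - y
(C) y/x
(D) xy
C

Under the uniform scaling T(x,y) = (5x, 5y):
Substitute the transformed coordinates into each option and compare with the original:
(A) x + y  ->  (5x) + (5y) = 5x + 5y   [differs from x + y: not invariant]
(B) x - y  ->  (5x) - (5y) = 5x - 5y   [differs from x - y: not invariant]
(C) y/x  ->  (5y)/(5x) = y/x   [equals y/x: invariant]
(D) xy  ->  (5x)(5y) = 25xy   [differs from xy: not invariant]

Only option (C), y/x, is unchanged by the transformation.
The common factor 5 cancels in a ratio of coordinates, while sums, products and sums of squares pick up factors of 5 or 25.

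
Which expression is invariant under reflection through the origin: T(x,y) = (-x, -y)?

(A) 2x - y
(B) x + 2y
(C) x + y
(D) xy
D

The map is reflection through the origin: T(x,y) = (-x, -y).
Substitute the transformed coordinates into each option and compare with the original:
(A) 2x - y  ->  2(-x) - (-y) = -2x + y   [differs from 2x - y: not invariant]
(B) x + 2y  ->  (-x) + 2(-y) = -x - 2y   [differs from x + 2y: not invariant]
(C) x + y  ->  (-x) + (-y) = -x - y   [differs from x + y: not invariant]
(D) xy  ->  (-x)(-y) = xy   [equals xy: invariant]

Only option (D), xy, is unchanged by the transformation.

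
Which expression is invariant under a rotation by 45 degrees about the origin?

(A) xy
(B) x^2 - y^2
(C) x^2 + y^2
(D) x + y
C

A rotation by 45 degrees sends (x, y) to (sqrt(2)x/2 - sqrt(2)y/2, sqrt(2)x/2 + sqrt(2)y/2).
Substitute the transformed coordinates into each option and compare with the original:
(A) xy  ->  (sqrt(2)x/2 - sqrt(2)y/2)(sqrt(2)x/2 + sqrt(2)y/2) = x^2/2 - y^2/2   [differs from xy: not invariant]
(B) x^2 - y^2  ->  (sqrt(2)x/2 - sqrt(2)y/2)^2 - (sqrt(2)x/2 + sqrt(2)y/2)^2 = -2xy   [differs from x^2 - y^2: not invariant]
(C) x^2 + y^2  ->  (sqrt(2)x/2 - sqrt(2)y/2)^2 + (sqrt(2)x/2 + sqrt(2)y/2)^2 = x^2 + y^2   [equals x^2 + y^2: invariant]
(D) x + y  ->  (sqrt(2)x/2 - sqrt(2)y/2) + (sqrt(2)x/2 + sqrt(2)y/2) = sqrt(2)x   [differs from x + y: not invariant]

Only option (C), x^2 + y^2, is unchanged by the transformation.
Geometrically, x^2 + y^2 is the squared distance from the origin, which every rotation about the origin preserves.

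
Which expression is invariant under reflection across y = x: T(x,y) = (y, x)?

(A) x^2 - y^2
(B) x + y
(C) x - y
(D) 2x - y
B

The map is reflection across y = x: T(x,y) = (y, x).
Substitute the transformed coordinates into each option and compare with the original:
(A) x^2 - y^2  ->  (y)^2 - (x)^2 = -x^2 + y^2   [differs from x^2 - y^2: not invariant]
(B) x + y  ->  (y) + (x) = x + y   [equals x + y: invariant]
(C) x - y  ->  (y) - (x) = -x + y   [differs from x - y: not invariant]
(D) 2x - y  ->  2(y) - (x) = -x + 2y   [differs from 2x - y: not invariant]

Only option (B), x + y, is unchanged by the transformation.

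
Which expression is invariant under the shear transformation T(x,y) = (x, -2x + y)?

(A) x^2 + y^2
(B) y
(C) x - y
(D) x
D

Under the shear T(x,y) = (x, -2x + y):
Substitute the transformed coordinates into each option and compare with the original:
(A) x^2 + y^2  ->  (x)^2 + (-2x + y)^2 = 5x^2 - 4xy + y^2   [differs from x^2 + y^2: not invariant]
(B) y  ->  (-2x + y) = -2x + y   [differs from y: not invariant]
(C) x - y  ->  (x) - (-2x + y) = 3x - y   [differs from x - y: not invariant]
(D) x  ->  (x) = x   [equals x: invariant]

Only option (D), x, is unchanged by the transformation.
A vertical shear moves points parallel to the y-axis, so the x-coordinate (and any function of x alone) is unchanged.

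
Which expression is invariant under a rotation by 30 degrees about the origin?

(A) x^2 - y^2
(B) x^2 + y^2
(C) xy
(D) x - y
B

A rotation by 30 degrees sends (x, y) to (sqrt(3)x/2 - y/2, x/2 + sqrt(3)y/2).
Substitute the transformed coordinates into each option and compare with the original:
(A) x^2 - y^2  ->  (sqrt(3)x/2 - y/2)^2 - (x/2 + sqrt(3)y/2)^2 = x^2/2 - sqrt(3)xy - y^2/2   [differs from x^2 - y^2: not invariant]
(B) x^2 + y^2  ->  (sqrt(3)x/2 - y/2)^2 + (x/2 + sqrt(3)y/2)^2 = x^2 + y^2   [equals x^2 + y^2: invariant]
(C) xy  ->  (sqrt(3)x/2 - y/2)(x/2 + sqrt(3)y/2) = sqrt(3)x^2/4 + xy/2 - sqrt(3)y^2/4   [differs from xy: not invariant]
(D) x - y  ->  (sqrt(3)x/2 - y/2) - (x/2 + sqrt(3)y/2) = -x/2 + sqrt(3)x/2 - sqrt(3)y/2 - y/2   [differs from x - y: not invariant]

Only option (B), x^2 + y^2, is unchanged by the transformation.
Geometrically, x^2 + y^2 is the squared distance from the origin, which every rotation about the origin preserves.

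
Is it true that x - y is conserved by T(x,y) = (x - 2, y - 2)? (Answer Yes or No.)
Yes

Substitute T(x,y) = (x - 2, y - 2) into the expression and compare with the original.

Original: x - y
After applying T: (x - 2) - (y - 2) = x - y

This is identical to the original x - y, so the expression is invariant.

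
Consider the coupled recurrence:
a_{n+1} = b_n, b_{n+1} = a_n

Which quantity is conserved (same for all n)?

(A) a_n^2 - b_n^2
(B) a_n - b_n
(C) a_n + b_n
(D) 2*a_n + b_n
C

Replace a_n by a_{n+1} = b_n and b_n by b_{n+1} = a_n in each option and simplify:
(A) a_n^2 - b_n^2  ->  (b_n)^2 - (a_n)^2 = -a_n^2 + b_n^2   [not conserved]
(B) a_n - b_n  ->  (b_n) - (a_n) = -a_n + b_n   [not conserved]
(C) a_n + b_n  ->  (b_n) + (a_n) = a_n + b_n   [conserved]
(D) 2*a_n + b_n  ->  2*(b_n) + (a_n) = a_n + 2*b_n   [not conserved]

Only (C) a_n + b_n returns to itself after one step, so it is the conserved quantity.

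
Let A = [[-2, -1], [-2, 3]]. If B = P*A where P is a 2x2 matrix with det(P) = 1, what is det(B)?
-8

By the multiplicative property of determinants, det(B) = det(P*A) = det(P) * det(A) = det(A),
so the determinant is invariant under multiplication by any determinant-1 matrix; we just need det(A).

det(A) = (-2)(3) - (-1)(-2) = -6 - 2 = -8

Therefore det(B) = 1 * (-8) = -8.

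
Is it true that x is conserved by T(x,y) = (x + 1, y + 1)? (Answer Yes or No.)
No

Substitute T(x,y) = (x + 1, y + 1) into the expression and compare with the original.

Original: x
After applying T: (x + 1) = x + 1

This differs from the original x (difference: 1), so the expression is NOT invariant.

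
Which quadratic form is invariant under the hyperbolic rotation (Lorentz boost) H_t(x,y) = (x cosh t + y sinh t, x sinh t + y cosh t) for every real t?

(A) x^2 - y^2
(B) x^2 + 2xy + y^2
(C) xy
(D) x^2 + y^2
A

Write x' = x cosh t + y sinh t, y' = x sinh t + y cosh t and substitute into each option:
(A) x^2 - y^2: (x cosh t + y sinh t)^2 - (x sinh t + y cosh t)^2 = x^2(cosh^2 t - sinh^2 t) + 2xy(cosh t sinh t - sinh t cosh t) + y^2(sinh^2 t - cosh^2 t) = x^2 - y^2   [invariant, using cosh^2 t - sinh^2 t = 1]
(B) x^2 + 2xy + y^2: (x' + y')^2 with x' + y' = (x + y)(cosh t + sinh t) = (x + y)e^t, so it becomes (x + y)^2 e^(2t)   [not invariant for t != 0]
(C) xy: (x cosh t + y sinh t)(x sinh t + y cosh t) = xy(cosh^2 t + sinh^2 t) + (x^2 + y^2) sinh t cosh t = xy cosh 2t + (x^2 + y^2)(sinh 2t)/2   [not invariant for t != 0]
(D) x^2 + y^2: (x cosh t + y sinh t)^2 + (x sinh t + y cosh t)^2 = (x^2 + y^2)(cosh^2 t + sinh^2 t) + 4xy sinh t cosh t = (x^2 + y^2) cosh 2t + 2xy sinh 2t   [not invariant for t != 0]

Only (A) x^2 - y^2 is unchanged; it is the Minkowski form preserved by Lorentz boosts, just as x^2 + y^2 is preserved by ordinary rotations.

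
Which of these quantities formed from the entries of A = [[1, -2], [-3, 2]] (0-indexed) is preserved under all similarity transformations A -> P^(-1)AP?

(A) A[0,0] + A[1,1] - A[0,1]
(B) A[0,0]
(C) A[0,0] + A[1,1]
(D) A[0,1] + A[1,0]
C

A[0,0] + A[1,1] is the trace of A. By the cyclic property of the trace, tr(P^(-1)AP) = tr(APP^(-1)) = tr(A), so it is the same for every matrix similar to A.

The other combinations are not similarity invariants. For example, take P = [[2, 1], [1, 1]] (det P = 1), so P^(-1) = [[1, -1], [-1, 2]] and
B = P^(-1)AP = [[4, 0], [-8, -1]].
Evaluating each option on A and on B:
(A) A[0,0] + A[1,1] - A[0,1]: 5 for A, 3 for B -> changes
(B) A[0,0]: 1 for A, 4 for B -> changes
(C) A[0,0] + A[1,1]: 3 for A, 3 for B -> unchanged
(D) A[0,1] + A[1,0]: -5 for A, -8 for B -> changes

Only (C) A[0,0] + A[1,1] = 3 survives (and it does so for every P, not just this one), so it is the invariant.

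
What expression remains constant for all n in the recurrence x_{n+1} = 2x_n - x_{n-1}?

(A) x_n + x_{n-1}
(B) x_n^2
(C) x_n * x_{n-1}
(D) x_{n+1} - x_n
D

For the recurrence x_{n+1} = 2x_n - x_{n-1}:

If x_{n+1} = 2x_n - x_{n-1}, then:
x_{n+1} - x_n = x_n - x_{n-1}
The first difference is constant throughout the sequence.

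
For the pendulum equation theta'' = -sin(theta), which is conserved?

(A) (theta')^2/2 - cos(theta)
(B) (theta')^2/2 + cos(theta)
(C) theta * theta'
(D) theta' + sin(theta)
A

A first integral I satisfies dI/dt = 0 along every solution. Differentiate each option and use the equation of motion:
(A) d/dt[(theta')^2/2 - cos(theta)] = theta' theta'' + sin(theta) theta' = theta'(-sin(theta)) + theta' sin(theta) = 0
(B) d/dt[(theta')^2/2 + cos(theta)] = theta' theta'' - sin(theta) theta' = -2 theta' sin(theta), not identically 0
(C) d/dt[theta * theta'] = (theta')^2 + theta theta'' = (theta')^2 - theta sin(theta), not identically 0
(D) d/dt[theta' + sin(theta)] = theta'' + cos(theta) theta' = -sin(theta) + theta' cos(theta), not identically 0

Only (A) has zero time-derivative. This is the total energy: kinetic (theta')^2/2 plus potential -cos(theta).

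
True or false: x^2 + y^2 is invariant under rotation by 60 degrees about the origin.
True

Applying rotation by 60 degrees: x' = x*cos(60 degrees) - y*sin(60 degrees) = x/2 - sqrt(3)y/2, y' = x*sin(60 degrees) + y*cos(60 degrees) = sqrt(3)x/2 + y/2

Substituting into x^2 + y^2:
(x/2 - sqrt(3)y/2)^2 + (sqrt(3)x/2 + y/2)^2
= x^2 + y^2

This equals the original expression x^2 + y^2, so it IS invariant.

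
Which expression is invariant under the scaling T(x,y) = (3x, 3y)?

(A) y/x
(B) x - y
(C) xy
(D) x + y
A

Under the uniform scaling T(x,y) = (3x, 3y):
Substitute the transformed coordinates into each option and compare with the original:
(A) y/x  ->  (3y)/(3x) = y/x   [equals y/x: invariant]
(B) x - y  ->  (3x) - (3y) = 3x - 3y   [differs from x - y: not invariant]
(C) xy  ->  (3x)(3y) = 9xy   [differs from xy: not invariant]
(D) x + y  ->  (3x) + (3y) = 3x + 3y   [differs from x + y: not invariant]

Only option (A), y/x, is unchanged by the transformation.
The common factor 3 cancels in a ratio of coordinates, while sums, products and sums of squares pick up factors of 3 or 9.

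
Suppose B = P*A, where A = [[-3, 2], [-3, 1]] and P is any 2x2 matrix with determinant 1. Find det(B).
3

By the multiplicative property of determinants, det(B) = det(P*A) = det(P) * det(A) = det(A),
so the determinant is invariant under multiplication by any determinant-1 matrix; we just need det(A).

det(A) = (-3)(1) - (2)(-3) = -3 - (-6) = 3

Therefore det(B) = 1 * 3 = 3.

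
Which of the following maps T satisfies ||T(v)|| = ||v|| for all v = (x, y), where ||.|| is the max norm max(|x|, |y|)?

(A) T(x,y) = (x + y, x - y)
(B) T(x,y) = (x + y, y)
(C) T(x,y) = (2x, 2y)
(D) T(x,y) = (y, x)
D

A transformation preserves a norm if ||T(v)|| = ||v|| for every v; a single vector where the norm changes rules an option out.

(A) T(x,y) = (x + y, x - y): v = (1, 1) has norm max(|1|, |1|) = 1, but T(v) = (2, 0) has norm 2 -- not preserved.
(B) T(x,y) = (x + y, y): v = (1, 1) has norm max(|1|, |1|) = 1, but T(v) = (2, 1) has norm 2 -- not preserved.
(C) T(x,y) = (2x, 2y): v = (1, 0) has norm max(|1|, |0|) = 1, but T(v) = (2, 0) has norm 2 -- not preserved.
(D) T(x,y) = (y, x): preserves the norm -- it only permutes the coordinates and/or flips signs, which leaves max(|x|, |y|) unchanged.

Therefore the answer is (D).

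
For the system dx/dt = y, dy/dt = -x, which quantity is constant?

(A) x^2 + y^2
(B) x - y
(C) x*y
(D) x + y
A

A first integral I satisfies dI/dt = 0 along every solution. Differentiate each option and use the equation of motion:
(A) d/dt[x^2 + y^2] = 2x*dx/dt + 2y*dy/dt = 2x*y + 2y*(-x) = 0
(B) d/dt[x - y] = y - (-x) = x + y, not identically 0
(C) d/dt[x*y] = (dx/dt)y + x(dy/dt) = y^2 - x^2, not identically 0
(D) d/dt[x + y] = y + (-x) = y - x, not identically 0

Only (A) has zero time-derivative. So x^2 + y^2 (the squared radius; trajectories are circles) is the conserved quantity.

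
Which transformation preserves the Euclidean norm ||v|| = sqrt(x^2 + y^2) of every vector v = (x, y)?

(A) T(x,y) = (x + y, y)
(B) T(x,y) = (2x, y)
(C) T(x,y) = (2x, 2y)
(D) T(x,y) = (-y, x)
D

A transformation preserves a norm if ||T(v)|| = ||v|| for every v; a single vector where the norm changes rules an option out.

(A) T(x,y) = (x + y, y): v = (0, 1) has norm sqrt((0)^2 + (1)^2) = 1, but T(v) = (1, 1) has norm sqrt(2) -- not preserved.
(B) T(x,y) = (2x, y): v = (1, 0) has norm sqrt((1)^2 + (0)^2) = 1, but T(v) = (2, 0) has norm 2 -- not preserved.
(C) T(x,y) = (2x, 2y): v = (1, 0) has norm sqrt((1)^2 + (0)^2) = 1, but T(v) = (2, 0) has norm 2 -- not preserved.
(D) T(x,y) = (-y, x): preserves the norm -- it is an orthogonal map (a rotation/reflection), and (-y)^2 + (x)^2 simplifies to x^2 + y^2.

Therefore the answer is (D).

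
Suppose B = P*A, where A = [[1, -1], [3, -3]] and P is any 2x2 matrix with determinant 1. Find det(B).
0

By the multiplicative property of determinants, det(B) = det(P*A) = det(P) * det(A) = det(A),
so the determinant is invariant under multiplication by any determinant-1 matrix; we just need det(A).

det(A) = (1)(-3) - (-1)(3) = -3 - (-3) = 0

Therefore det(B) = 1 * 0 = 0.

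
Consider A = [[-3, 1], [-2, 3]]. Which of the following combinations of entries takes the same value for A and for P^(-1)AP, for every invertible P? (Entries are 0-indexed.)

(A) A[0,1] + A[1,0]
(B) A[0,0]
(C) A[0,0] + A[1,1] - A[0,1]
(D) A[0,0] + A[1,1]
D

A[0,0] + A[1,1] is the trace of A. By the cyclic property of the trace, tr(P^(-1)AP) = tr(APP^(-1)) = tr(A), so it is the same for every matrix similar to A.

The other combinations are not similarity invariants. For example, take P = [[1, 1], [1, 2]] (det P = 1), so P^(-1) = [[2, -1], [-1, 1]] and
B = P^(-1)AP = [[-5, -6], [3, 5]].
Evaluating each option on A and on B:
(A) A[0,1] + A[1,0]: -1 for A, -3 for B -> changes
(B) A[0,0]: -3 for A, -5 for B -> changes
(C) A[0,0] + A[1,1] - A[0,1]: -1 for A, 6 for B -> changes
(D) A[0,0] + A[1,1]: 0 for A, 0 for B -> unchanged

Only (D) A[0,0] + A[1,1] = 0 survives (and it does so for every P, not just this one), so it is the invariant.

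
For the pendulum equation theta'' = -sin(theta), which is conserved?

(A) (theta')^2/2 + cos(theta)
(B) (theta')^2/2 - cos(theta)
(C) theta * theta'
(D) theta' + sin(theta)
B

A first integral I satisfies dI/dt = 0 along every solution. Differentiate each option and use the equation of motion:
(A) d/dt[(theta')^2/2 + cos(theta)] = theta' theta'' - sin(theta) theta' = -2 theta' sin(theta), not identically 0
(B) d/dt[(theta')^2/2 - cos(theta)] = theta' theta'' + sin(theta) theta' = theta'(-sin(theta)) + theta' sin(theta) = 0
(C) d/dt[theta * theta'] = (theta')^2 + theta theta'' = (theta')^2 - theta sin(theta), not identically 0
(D) d/dt[theta' + sin(theta)] = theta'' + cos(theta) theta' = -sin(theta) + theta' cos(theta), not identically 0

Only (B) has zero time-derivative. This is the total energy: kinetic (theta')^2/2 plus potential -cos(theta).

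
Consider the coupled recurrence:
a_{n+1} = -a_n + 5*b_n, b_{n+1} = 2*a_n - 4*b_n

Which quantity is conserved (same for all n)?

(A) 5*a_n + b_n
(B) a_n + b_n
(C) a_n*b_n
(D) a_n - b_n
B

Replace a_n by a_{n+1} = -a_n + 5*b_n and b_n by b_{n+1} = 2*a_n - 4*b_n in each option and simplify:
(A) 5*a_n + b_n  ->  5*(-a_n + 5*b_n) + (2*a_n - 4*b_n) = -3*a_n + 21*b_n   [not conserved]
(B) a_n + b_n  ->  (-a_n + 5*b_n) + (2*a_n - 4*b_n) = a_n + b_n   [conserved]
(C) a_n*b_n  ->  (-a_n + 5*b_n)*(2*a_n - 4*b_n) = -2*a_n^2 + 14*a_n*b_n - 20*b_n^2   [not conserved]
(D) a_n - b_n  ->  (-a_n + 5*b_n) - (2*a_n - 4*b_n) = -3*a_n + 9*b_n   [not conserved]

Only (B) a_n + b_n returns to itself after one step, so it is the conserved quantity.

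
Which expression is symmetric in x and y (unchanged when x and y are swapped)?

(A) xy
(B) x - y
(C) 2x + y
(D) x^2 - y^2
A

A symmetric expression is unchanged when the variables are permuted; here the transformation to test is the swap (x, y) -> (y, x).
Substitute the transformed coordinates into each option and compare with the original:
(A) xy  ->  (y)(x) = xy   [equals xy: invariant]
(B) x - y  ->  (y) - (x) = -x + y   [differs from x - y: not invariant]
(C) 2x + y  ->  2(y) + (x) = x + 2y   [differs from 2x + y: not invariant]
(D) x^2 - y^2  ->  (y)^2 - (x)^2 = -x^2 + y^2   [differs from x^2 - y^2: not invariant]

Only option (A), xy, is unchanged by the transformation.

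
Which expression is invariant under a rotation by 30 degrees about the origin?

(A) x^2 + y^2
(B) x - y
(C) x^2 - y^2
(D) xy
A

A rotation by 30 degrees sends (x, y) to (sqrt(3)x/2 - y/2, x/2 + sqrt(3)y/2).
Substitute the transformed coordinates into each option and compare with the original:
(A) x^2 + y^2  ->  (sqrt(3)x/2 - y/2)^2 + (x/2 + sqrt(3)y/2)^2 = x^2 + y^2   [equals x^2 + y^2: invariant]
(B) x - y  ->  (sqrt(3)x/2 - y/2) - (x/2 + sqrt(3)y/2) = -x/2 + sqrt(3)x/2 - sqrt(3)y/2 - y/2   [differs from x - y: not invariant]
(C) x^2 - y^2  ->  (sqrt(3)x/2 - y/2)^2 - (x/2 + sqrt(3)y/2)^2 = x^2/2 - sqrt(3)xy - y^2/2   [differs from x^2 - y^2: not invariant]
(D) xy  ->  (sqrt(3)x/2 - y/2)(x/2 + sqrt(3)y/2) = sqrt(3)x^2/4 + xy/2 - sqrt(3)y^2/4   [differs from xy: not invariant]

Only option (A), x^2 + y^2, is unchanged by the transformation.
Geometrically, x^2 + y^2 is the squared distance from the origin, which every rotation about the origin preserves.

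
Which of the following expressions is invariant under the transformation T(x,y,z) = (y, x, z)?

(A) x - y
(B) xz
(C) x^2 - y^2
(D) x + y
D

Apply T(x,y,z) = (y, x, z) to each option, i.e. replace (x, y, z) by the transformed coordinates.
Substitute the transformed coordinates into each option and compare with the original:
(A) x - y  ->  (y) - (x) = -x + y   [differs from x - y: not invariant]
(B) xz  ->  (y)(z) = yz   [differs from xz: not invariant]
(C) x^2 - y^2  ->  (y)^2 - (x)^2 = -x^2 + y^2   [differs from x^2 - y^2: not invariant]
(D) x + y  ->  (y) + (x) = x + y   [equals x + y: invariant]

Only option (D), x + y, is unchanged by the transformation.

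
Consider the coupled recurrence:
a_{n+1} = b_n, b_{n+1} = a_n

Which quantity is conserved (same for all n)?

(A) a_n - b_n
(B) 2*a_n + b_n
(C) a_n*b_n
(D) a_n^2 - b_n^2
C

Replace a_n by a_{n+1} = b_n and b_n by b_{n+1} = a_n in each option and simplify:
(A) a_n - b_n  ->  (b_n) - (a_n) = -a_n + b_n   [not conserved]
(B) 2*a_n + b_n  ->  2*(b_n) + (a_n) = a_n + 2*b_n   [not conserved]
(C) a_n*b_n  ->  (b_n)*(a_n) = a_n*b_n   [conserved]
(D) a_n^2 - b_n^2  ->  (b_n)^2 - (a_n)^2 = -a_n^2 + b_n^2   [not conserved]

Only (C) a_n*b_n returns to itself after one step, so it is the conserved quantity.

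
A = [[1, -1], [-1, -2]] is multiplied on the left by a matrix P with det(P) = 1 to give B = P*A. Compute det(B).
-3

By the multiplicative property of determinants, det(B) = det(P*A) = det(P) * det(A) = det(A),
so the determinant is invariant under multiplication by any determinant-1 matrix; we just need det(A).

det(A) = (1)(-2) - (-1)(-1) = -2 - 1 = -3

Therefore det(B) = 1 * (-3) = -3.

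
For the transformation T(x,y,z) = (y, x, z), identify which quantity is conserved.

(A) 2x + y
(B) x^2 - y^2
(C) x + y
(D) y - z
C

Apply T(x,y,z) = (y, x, z) to each option, i.e. replace (x, y, z) by the transformed coordinates.
Substitute the transformed coordinates into each option and compare with the original:
(A) 2x + y  ->  2(y) + (x) = x + 2y   [differs from 2x + y: not invariant]
(B) x^2 - y^2  ->  (y)^2 - (x)^2 = -x^2 + y^2   [differs from x^2 - y^2: not invariant]
(C) x + y  ->  (y) + (x) = x + y   [equals x + y: invariant]
(D) y - z  ->  (x) - (z) = x - z   [differs from y - z: not invariant]

Only option (C), x + y, is unchanged by the transformation.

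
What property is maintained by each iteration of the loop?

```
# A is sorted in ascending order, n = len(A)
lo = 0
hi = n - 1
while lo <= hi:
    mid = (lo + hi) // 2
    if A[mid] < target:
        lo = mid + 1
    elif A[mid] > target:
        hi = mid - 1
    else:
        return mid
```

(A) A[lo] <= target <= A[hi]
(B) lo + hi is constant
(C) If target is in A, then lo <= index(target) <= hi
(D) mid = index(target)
C

A loop invariant must hold before the first iteration and be re-established by every execution of the body.

(C) If target is in A, then lo <= index(target) <= hi: Before the loop [lo, hi] = [0, n-1] covers every index. When A[mid] < target, sortedness puts target strictly to the right of mid, so setting lo = mid + 1 keeps index(target) in [lo, hi]; symmetrically for hi = mid - 1. Hence 'if target is in A then lo <= index(target) <= hi' holds after every iteration, and when lo > hi it proves target is absent.

The other options fail:
(A) A[lo] <= target <= A[hi]: fails when target is not in A (e.g. target < A[0] already violates it before the loop), so it is not maintained in general.
(B) lo + hi is constant: each iteration moves exactly one of lo, hi, so lo + hi changes (e.g. 0 + (n-1) becomes (mid+1) + (n-1)).
(D) mid = index(target): mid is just the current probe; it equals index(target) only on the iteration that returns.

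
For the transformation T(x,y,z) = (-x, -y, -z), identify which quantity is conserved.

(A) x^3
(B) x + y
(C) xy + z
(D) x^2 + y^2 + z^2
D

Apply T(x,y,z) = (-x, -y, -z) to each option, i.e. replace (x, y, z) by the transformed coordinates.
Substitute the transformed coordinates into each option and compare with the original:
(A) x^3  ->  (-x)^3 = -x^3   [differs from x^3: not invariant]
(B) x + y  ->  (-x) + (-y) = -x - y   [differs from x + y: not invariant]
(C) xy + z  ->  (-x)(-y) + (-z) = xy - z   [differs from xy + z: not invariant]
(D) x^2 + y^2 + z^2  ->  (-x)^2 + (-y)^2 + (-z)^2 = x^2 + y^2 + z^2   [equals x^2 + y^2 + z^2: invariant]

Only option (D), x^2 + y^2 + z^2, is unchanged by the transformation.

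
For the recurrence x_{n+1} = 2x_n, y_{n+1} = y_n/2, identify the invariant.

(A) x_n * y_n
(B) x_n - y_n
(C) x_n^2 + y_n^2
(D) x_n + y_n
A

For the recurrence x_{n+1} = 2x_n, y_{n+1} = y_n/2:

x_{n+1} * y_{n+1} = (2x_n) * (y_n/2) = x_n * y_n
The product is conserved.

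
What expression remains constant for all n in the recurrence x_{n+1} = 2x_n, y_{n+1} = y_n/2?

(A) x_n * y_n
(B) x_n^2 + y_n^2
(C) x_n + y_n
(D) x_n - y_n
A

For the recurrence x_{n+1} = 2x_n, y_{n+1} = y_n/2:

x_{n+1} * y_{n+1} = (2x_n) * (y_n/2) = x_n * y_n
The product is conserved.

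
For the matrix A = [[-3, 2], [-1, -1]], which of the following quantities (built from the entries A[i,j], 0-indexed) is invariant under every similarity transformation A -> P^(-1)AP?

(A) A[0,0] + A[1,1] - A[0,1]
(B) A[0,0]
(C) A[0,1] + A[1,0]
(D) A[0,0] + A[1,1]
D

A[0,0] + A[1,1] is the trace of A. By the cyclic property of the trace, tr(P^(-1)AP) = tr(APP^(-1)) = tr(A), so it is the same for every matrix similar to A.

The other combinations are not similarity invariants. For example, take P = [[1, -1], [0, 1]] (det P = 1), so P^(-1) = [[1, 1], [0, 1]] and
B = P^(-1)AP = [[-4, 5], [-1, 0]].
Evaluating each option on A and on B:
(A) A[0,0] + A[1,1] - A[0,1]: -6 for A, -9 for B -> changes
(B) A[0,0]: -3 for A, -4 for B -> changes
(C) A[0,1] + A[1,0]: 1 for A, 4 for B -> changes
(D) A[0,0] + A[1,1]: -4 for A, -4 for B -> unchanged

Only (D) A[0,0] + A[1,1] = -4 survives (and it does so for every P, not just this one), so it is the invariant.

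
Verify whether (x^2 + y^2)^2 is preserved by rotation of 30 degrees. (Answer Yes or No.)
Yes

Applying rotation by 30 degrees: x' = x*cos(30 degrees) - y*sin(30 degrees) = sqrt(3)x/2 - y/2, y' = x*sin(30 degrees) + y*cos(30 degrees) = x/2 + sqrt(3)y/2

Substituting into (x^2 + y^2)^2:
((sqrt(3)x/2 - y/2)^2 + (x/2 + sqrt(3)y/2)^2)^2
= x^4 + 2x^2y^2 + y^4 = (x^2 + y^2)^2

This equals the original expression (x^2 + y^2)^2, so it IS invariant.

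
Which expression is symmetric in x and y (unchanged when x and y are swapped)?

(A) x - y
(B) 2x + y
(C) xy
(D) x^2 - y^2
C

A symmetric expression is unchanged when the variables are permuted; here the transformation to test is the swap (x, y) -> (y, x).
Substitute the transformed coordinates into each option and compare with the original:
(A) x - y  ->  (y) - (x) = -x + y   [differs from x - y: not invariant]
(B) 2x + y  ->  2(y) + (x) = x + 2y   [differs from 2x + y: not invariant]
(C) xy  ->  (y)(x) = xy   [equals xy: invariant]
(D) x^2 - y^2  ->  (y)^2 - (x)^2 = -x^2 + y^2   [differs from x^2 - y^2: not invariant]

Only option (C), xy, is unchanged by the transformation.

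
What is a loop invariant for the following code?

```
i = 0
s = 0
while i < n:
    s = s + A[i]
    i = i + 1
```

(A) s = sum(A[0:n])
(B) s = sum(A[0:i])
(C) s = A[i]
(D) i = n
B

A loop invariant must hold before the first iteration and be re-established by every execution of the body.

(B) s = sum(A[0:i]): Initially i = 0 and s = 0 = sum of the empty slice A[0:0]. If s = sum(A[0:i]) holds at the top of an iteration, the body sets s to sum(A[0:i]) + A[i] = sum(A[0:i+1]) and then i to i+1, so s = sum(A[0:i]) holds again. At exit i = n, giving s = sum(A[0:n]).

The other options fail:
(A) s = sum(A[0:n]): false before the loop (s = 0, not the full sum) -- it only becomes true at exit.
(C) s = A[i]: after the first iteration s = A[0] but i = 1, so s = A[i] compares s with the wrong element (and fails in general).
(D) i = n: false initially (i = 0); it is the exit condition, not an invariant.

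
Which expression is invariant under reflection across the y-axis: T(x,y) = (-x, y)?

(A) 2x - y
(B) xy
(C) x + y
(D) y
D

The map is reflection across the y-axis: T(x,y) = (-x, y).
Substitute the transformed coordinates into each option and compare with the original:
(A) 2x - y  ->  2(-x) - (y) = -2x - y   [differs from 2x - y: not invariant]
(B) xy  ->  (-x)(y) = -xy   [differs from xy: not invariant]
(C) x + y  ->  (-x) + (y) = -x + y   [differs from x + y: not invariant]
(D) y  ->  (y) = y   [equals y: invariant]

Only option (D), y, is unchanged by the transformation.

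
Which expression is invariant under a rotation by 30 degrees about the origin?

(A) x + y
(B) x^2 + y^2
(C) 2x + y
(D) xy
B

A rotation by 30 degrees sends (x, y) to (sqrt(3)x/2 - y/2, x/2 + sqrt(3)y/2).
Substitute the transformed coordinates into each option and compare with the original:
(A) x + y  ->  (sqrt(3)x/2 - y/2) + (x/2 + sqrt(3)y/2) = x/2 + sqrt(3)x/2 - y/2 + sqrt(3)y/2   [differs from x + y: not invariant]
(B) x^2 + y^2  ->  (sqrt(3)x/2 - y/2)^2 + (x/2 + sqrt(3)y/2)^2 = x^2 + y^2   [equals x^2 + y^2: invariant]
(C) 2x + y  ->  2(sqrt(3)x/2 - y/2) + (x/2 + sqrt(3)y/2) = x/2 + sqrt(3)x - y + sqrt(3)y/2   [differs from 2x + y: not invariant]
(D) xy  ->  (sqrt(3)x/2 - y/2)(x/2 + sqrt(3)y/2) = sqrt(3)x^2/4 + xy/2 - sqrt(3)y^2/4   [differs from xy: not invariant]

Only option (B), x^2 + y^2, is unchanged by the transformation.
Geometrically, x^2 + y^2 is the squared distance from the origin, which every rotation about the origin preserves.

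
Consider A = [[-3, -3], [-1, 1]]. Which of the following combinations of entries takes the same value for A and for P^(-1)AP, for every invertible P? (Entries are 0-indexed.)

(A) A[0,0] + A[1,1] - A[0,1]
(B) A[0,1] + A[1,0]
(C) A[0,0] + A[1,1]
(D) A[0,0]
C

A[0,0] + A[1,1] is the trace of A. By the cyclic property of the trace, tr(P^(-1)AP) = tr(APP^(-1)) = tr(A), so it is the same for every matrix similar to A.

The other combinations are not similarity invariants. For example, take P = [[1, 1], [0, 1]] (det P = 1), so P^(-1) = [[1, -1], [0, 1]] and
B = P^(-1)AP = [[-2, -6], [-1, 0]].
Evaluating each option on A and on B:
(A) A[0,0] + A[1,1] - A[0,1]: 1 for A, 4 for B -> changes
(B) A[0,1] + A[1,0]: -4 for A, -7 for B -> changes
(C) A[0,0] + A[1,1]: -2 for A, -2 for B -> unchanged
(D) A[0,0]: -3 for A, -2 for B -> changes

Only (C) A[0,0] + A[1,1] = -2 survives (and it does so for every P, not just this one), so it is the invariant.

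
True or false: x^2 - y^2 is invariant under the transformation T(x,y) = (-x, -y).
True

Substitute T(x,y) = (-x, -y) into the expression and compare with the original.

Original: x^2 - y^2
After applying T: (-x)^2 - (-y)^2 = x^2 - y^2

This is identical to the original x^2 - y^2, so the expression is invariant.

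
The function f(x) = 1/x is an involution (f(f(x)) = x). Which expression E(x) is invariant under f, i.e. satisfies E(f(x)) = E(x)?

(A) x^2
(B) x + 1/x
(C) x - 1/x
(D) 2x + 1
B

Replace x by f(x) = 1/x in each option and simplify. As a quick numerical cross-check, also compare E(3) with E(f(3)) = E(1/3).

(A) x^2  ->  (1/x)^2 = x^(-2); check: E(3) = 9 but E(1/3) = 1/9.   [not invariant]
(B) x + 1/x  ->  (1/x) + 1/(1/x), which simplifies back to x + 1/x; check: E(3) = 10/3, E(1/3) = 10/3.   [invariant]
(C) x - 1/x  ->  (1/x) - 1/(1/x) = -x + 1/x; check: E(3) = 8/3 but E(1/3) = -8/3.   [not invariant]
(D) 2x + 1  ->  2(1/x) + 1 = (x + 2)/x; check: E(3) = 7 but E(1/3) = 5/3.   [not invariant]

Only (B) is unchanged. E is symmetric under swapping x with f(x) = 1/x, which is exactly what an involution does.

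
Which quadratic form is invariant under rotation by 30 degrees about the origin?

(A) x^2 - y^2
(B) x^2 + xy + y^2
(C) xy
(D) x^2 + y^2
D

Rotation by 30 degrees sends (x, y) to (sqrt(3)x/2 - y/2, x/2 + sqrt(3)y/2).
Substitute the transformed coordinates into each option and compare with the original:
(A) x^2 - y^2  ->  (sqrt(3)x/2 - y/2)^2 - (x/2 + sqrt(3)y/2)^2 = x^2/2 - sqrt(3)xy - y^2/2   [differs from x^2 - y^2: not invariant]
(B) x^2 + xy + y^2  ->  (sqrt(3)x/2 - y/2)^2 + (sqrt(3)x/2 - y/2)(x/2 + sqrt(3)y/2) + (x/2 + sqrt(3)y/2)^2 = sqrt(3)x^2/4 + x^2 + xy/2 - sqrt(3)y^2/4 + y^2   [differs from x^2 + xy + y^2: not invariant]
(C) xy  ->  (sqrt(3)x/2 - y/2)(x/2 + sqrt(3)y/2) = sqrt(3)x^2/4 + xy/2 - sqrt(3)y^2/4   [differs from xy: not invariant]
(D) x^2 + y^2  ->  (sqrt(3)x/2 - y/2)^2 + (x/2 + sqrt(3)y/2)^2 = x^2 + y^2   [equals x^2 + y^2: invariant]

Only option (D), x^2 + y^2, is unchanged by the transformation.
x^2 + y^2 is the squared distance from the origin, which rotations preserve.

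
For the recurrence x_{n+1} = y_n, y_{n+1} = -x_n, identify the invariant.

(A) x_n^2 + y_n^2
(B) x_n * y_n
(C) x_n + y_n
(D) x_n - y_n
A

For the recurrence x_{n+1} = y_n, y_{n+1} = -x_n:

x_{n+1}^2 + y_{n+1}^2 = y_n^2 + (-x_n)^2 = x_n^2 + y_n^2
The sum of squares is conserved (like energy in a harmonic oscillator).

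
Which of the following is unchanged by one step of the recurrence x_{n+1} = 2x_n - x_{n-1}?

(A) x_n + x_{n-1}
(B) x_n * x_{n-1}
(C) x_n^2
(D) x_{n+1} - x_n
D

For the recurrence x_{n+1} = 2x_n - x_{n-1}:

If x_{n+1} = 2x_n - x_{n-1}, then:
x_{n+1} - x_n = x_n - x_{n-1}
The first difference is constant throughout the sequence.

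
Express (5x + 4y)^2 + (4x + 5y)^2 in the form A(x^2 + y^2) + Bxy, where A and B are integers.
41(x^2 + y^2) + 80xy

Expanding: (5x + 4y)^2 = 25x^2 + 40xy + 16y^2
(4x + 5y)^2 = 16x^2 + 40xy + 25y^2
Sum = (25+16)(x^2+y^2) + 80xy = 41(x^2 + y^2) + 80xy
This is symmetric in x and y.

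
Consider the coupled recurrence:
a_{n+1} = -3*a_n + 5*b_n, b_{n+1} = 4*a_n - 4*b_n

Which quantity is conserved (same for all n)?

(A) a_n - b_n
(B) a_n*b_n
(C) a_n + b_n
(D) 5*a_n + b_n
C

Replace a_n by a_{n+1} = -3*a_n + 5*b_n and b_n by b_{n+1} = 4*a_n - 4*b_n in each option and simplify:
(A) a_n - b_n  ->  (-3*a_n + 5*b_n) - (4*a_n - 4*b_n) = -7*a_n + 9*b_n   [not conserved]
(B) a_n*b_n  ->  (-3*a_n + 5*b_n)*(4*a_n - 4*b_n) = -12*a_n^2 + 32*a_n*b_n - 20*b_n^2   [not conserved]
(C) a_n + b_n  ->  (-3*a_n + 5*b_n) + (4*a_n - 4*b_n) = a_n + b_n   [conserved]
(D) 5*a_n + b_n  ->  5*(-3*a_n + 5*b_n) + (4*a_n - 4*b_n) = -11*a_n + 21*b_n   [not conserved]

Only (C) a_n + b_n returns to itself after one step, so it is the conserved quantity.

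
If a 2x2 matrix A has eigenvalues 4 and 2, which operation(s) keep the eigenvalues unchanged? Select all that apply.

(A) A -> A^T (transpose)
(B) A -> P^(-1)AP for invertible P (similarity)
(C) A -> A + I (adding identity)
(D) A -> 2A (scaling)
A and B

Eigenvalues are preserved by:
1. Similarity transformations: A -> P^(-1)AP (same characteristic polynomial)
2. Transpose: A^T has the same eigenvalues as A

Eigenvalues are NOT preserved by:
- Adding identity: eigenvalues become 4+1, 2+1
- Scaling: eigenvalues become 8, 4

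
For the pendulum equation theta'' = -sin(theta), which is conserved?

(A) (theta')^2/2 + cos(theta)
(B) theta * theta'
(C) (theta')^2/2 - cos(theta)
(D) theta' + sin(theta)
C

A first integral I satisfies dI/dt = 0 along every solution. Differentiate each option and use the equation of motion:
(A) d/dt[(theta')^2/2 + cos(theta)] = theta' theta'' - sin(theta) theta' = -2 theta' sin(theta), not identically 0
(B) d/dt[theta * theta'] = (theta')^2 + theta theta'' = (theta')^2 - theta sin(theta), not identically 0
(C) d/dt[(theta')^2/2 - cos(theta)] = theta' theta'' + sin(theta) theta' = theta'(-sin(theta)) + theta' sin(theta) = 0
(D) d/dt[theta' + sin(theta)] = theta'' + cos(theta) theta' = -sin(theta) + theta' cos(theta), not identically 0

Only (C) has zero time-derivative. This is the total energy: kinetic (theta')^2/2 plus potential -cos(theta).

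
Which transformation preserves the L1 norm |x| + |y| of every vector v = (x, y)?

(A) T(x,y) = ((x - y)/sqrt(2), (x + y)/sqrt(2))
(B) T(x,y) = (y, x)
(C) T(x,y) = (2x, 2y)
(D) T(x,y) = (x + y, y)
B

A transformation preserves a norm if ||T(v)|| = ||v|| for every v; a single vector where the norm changes rules an option out.

(A) T(x,y) = ((x - y)/sqrt(2), (x + y)/sqrt(2)): v = (1, 0) has norm |1| + |0| = 1, but T(v) = (sqrt(2)/2, sqrt(2)/2) has norm sqrt(2) -- not preserved.
(B) T(x,y) = (y, x): preserves the norm -- it only permutes the coordinates and/or flips signs, which leaves |x| + |y| unchanged.
(C) T(x,y) = (2x, 2y): v = (1, 0) has norm |1| + |0| = 1, but T(v) = (2, 0) has norm 2 -- not preserved.
(D) T(x,y) = (x + y, y): v = (0, 1) has norm |0| + |1| = 1, but T(v) = (1, 1) has norm 2 -- not preserved.

Therefore the answer is (B).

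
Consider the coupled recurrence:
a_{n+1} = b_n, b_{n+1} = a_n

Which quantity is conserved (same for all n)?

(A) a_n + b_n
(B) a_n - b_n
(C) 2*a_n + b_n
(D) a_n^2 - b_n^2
A

Replace a_n by a_{n+1} = b_n and b_n by b_{n+1} = a_n in each option and simplify:
(A) a_n + b_n  ->  (b_n) + (a_n) = a_n + b_n   [conserved]
(B) a_n - b_n  ->  (b_n) - (a_n) = -a_n + b_n   [not conserved]
(C) 2*a_n + b_n  ->  2*(b_n) + (a_n) = a_n + 2*b_n   [not conserved]
(D) a_n^2 - b_n^2  ->  (b_n)^2 - (a_n)^2 = -a_n^2 + b_n^2   [not conserved]

Only (A) a_n + b_n returns to itself after one step, so it is the conserved quantity.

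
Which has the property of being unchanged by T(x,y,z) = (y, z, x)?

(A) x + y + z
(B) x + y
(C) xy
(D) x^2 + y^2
A

Apply T(x,y,z) = (y, z, x) to each option, i.e. replace (x, y, z) by the transformed coordinates.
Substitute the transformed coordinates into each option and compare with the original:
(A) x + y + z  ->  (y) + (z) + (x) = x + y + z   [equals x + y + z: invariant]
(B) x + y  ->  (y) + (z) = y + z   [differs from x + y: not invariant]
(C) xy  ->  (y)(z) = yz   [differs from xy: not invariant]
(D) x^2 + y^2  ->  (y)^2 + (z)^2 = y^2 + z^2   [differs from x^2 + y^2: not invariant]

Only option (A), x + y + z, is unchanged by the transformation.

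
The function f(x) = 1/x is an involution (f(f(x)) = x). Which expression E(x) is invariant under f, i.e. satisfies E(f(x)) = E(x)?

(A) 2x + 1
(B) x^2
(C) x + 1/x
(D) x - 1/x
C

Replace x by f(x) = 1/x in each option and simplify. As a quick numerical cross-check, also compare E(5) with E(f(5)) = E(1/5).

(A) 2x + 1  ->  2(1/x) + 1 = (x + 2)/x; check: E(5) = 11 but E(1/5) = 7/5.   [not invariant]
(B) x^2  ->  (1/x)^2 = x^(-2); check: E(5) = 25 but E(1/5) = 1/25.   [not invariant]
(C) x + 1/x  ->  (1/x) + 1/(1/x), which simplifies back to x + 1/x; check: E(5) = 26/5, E(1/5) = 26/5.   [invariant]
(D) x - 1/x  ->  (1/x) - 1/(1/x) = -x + 1/x; check: E(5) = 24/5 but E(1/5) = -24/5.   [not invariant]

Only (C) is unchanged. E is symmetric under swapping x with f(x) = 1/x, which is exactly what an involution does.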